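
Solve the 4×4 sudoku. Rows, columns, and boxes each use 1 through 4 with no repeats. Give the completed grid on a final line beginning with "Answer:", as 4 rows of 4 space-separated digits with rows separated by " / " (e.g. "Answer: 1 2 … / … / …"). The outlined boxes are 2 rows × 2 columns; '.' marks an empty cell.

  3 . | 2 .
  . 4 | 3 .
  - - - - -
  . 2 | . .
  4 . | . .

Step 1. [r4c3∈{1}] only 1 remains possible at r4c3, so r4c3=1.
Step 2. [r3c4∈{3,4}] in row 3, 3 fits only at r3c4, so r3c4=3.
Step 3. [r1c2∈{1}] only 1 remains possible at r1c2, so r1c2=1.
Step 4. [r4c4∈{2}] r4c4 has the single candidate 2 ⇒ r4c4=2.
Step 5. [r1c4∈{4}] r1c4 has the single candidate 4. So r1c4=4.
Step 6. [r2c4∈{1}] nothing but 1 survives at r2c4. So r2c4=1.
Step 7. [r3c1∈{1}] r3c1 is down to just 1 ⇒ r3c1=1.
Step 8. [r2c1∈{2}] only 2 remains possible at r2c1, so r2c1=2.
Step 9. [r4c2∈{3}] r4c2 is down to just 3 ⇒ r4c2=3.
Step 10. [r3c3∈{4}] r3c3's peers cover all but 4 ⇒ r3c3=4.

Answer: 3 1 2 4 / 2 4 3 1 / 1 2 4 3 / 4 3 1 2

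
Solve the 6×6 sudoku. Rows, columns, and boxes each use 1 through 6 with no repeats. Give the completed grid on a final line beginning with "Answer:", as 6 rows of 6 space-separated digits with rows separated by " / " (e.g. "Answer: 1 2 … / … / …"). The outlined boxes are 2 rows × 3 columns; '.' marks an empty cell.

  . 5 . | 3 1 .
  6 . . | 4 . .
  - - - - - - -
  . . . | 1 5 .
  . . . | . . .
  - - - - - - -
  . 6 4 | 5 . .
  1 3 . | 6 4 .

Step 1. [r1c3∈{2}] r1c3 has the single candidate 2 ⇒ r1c3=2.
Step 2. [r6c6∈{2}] nothing but 2 survives at r6c6, so r6c6=2.
Step 3. [r4c5∈{2,3,6}] across col 5, 6 lands solely at r4c5, so r4c5=6.
Step 4. [r4c1∈{2,3,4,5}] across col 1, 5 lands solely at r4c1, so r4c1=5.
Step 5. [r3c1∈{2,3,4}] 3 has one home in col 1: r3c1, so r3c1=3.
Step 6. [r3c2∈{2,4}] in row 3, 2 fits only at r3c2. So r3c2=2.
Step 7. [r4c3∈{1}] r4c3 has the single candidate 1, so r4c3=1.
Step 8. [r4c6∈{3,4}] in row 4, 3 fits only at r4c6. So r4c6=3.
Step 9. [r1c1∈{4}] only 4 remains possible at r1c1, so r1c1=4.
Step 10. [r2c2∈{1}] r2c2 is down to just 1, so r2c2=1.
Step 11. [r3c6∈{4}] r3c6's peers cover all but 4. So r3c6=4.
Step 12. [r5c6∈{1}] r5c6's peers cover all but 1, so r5c6=1.
Step 13. [r4c2∈{4}] r4c2 is down to just 4, so r4c2=4.
Step 14. [r5c1∈{2}] nothing but 2 survives at r5c1 ⇒ r5c1=2.
Step 15. [r2c3∈{3}] only 3 remains possible at r2c3 ⇒ r2c3=3.
Step 16. [r4c4∈{2}] r4c4's peers cover all but 2 ⇒ r4c4=2.
Step 17. [r6c3∈{5}] nothing but 5 survives at r6c3 ⇒ r6c3=5.
Step 18. [r1c6∈{6}] only 6 remains possible at r1c6. So r1c6=6.
Step 19. [r2c6∈{5}] r2c6 has the single candidate 5 ⇒ r2c6=5.
Step 20. [r2c5∈{2}] only 2 remains possible at r2c5. So r2c5=2.
Step 21. [r5c5∈{3}] nothing but 3 survives at r5c5 ⇒ r5c5=3.
Step 22. [r3c3∈{6}] r3c3's peers cover all but 6, so r3c3=6.

Answer: 4 5 2 3 1 6 / 6 1 3 4 2 5 / 3 2 6 1 5 4 / 5 4 1 2 6 3 / 2 6 4 5 3 1 / 1 3 5 6 4 2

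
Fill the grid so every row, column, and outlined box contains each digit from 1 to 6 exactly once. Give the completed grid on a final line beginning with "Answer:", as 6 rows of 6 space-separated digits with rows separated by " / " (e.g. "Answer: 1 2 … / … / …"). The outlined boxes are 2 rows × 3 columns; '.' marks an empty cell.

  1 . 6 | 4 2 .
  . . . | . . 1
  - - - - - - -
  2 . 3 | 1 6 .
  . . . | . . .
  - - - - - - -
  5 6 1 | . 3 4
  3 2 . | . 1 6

Step 1. [r3c2∈{4,5}] row 3 places 4 nowhere but r3c2. So r3c2=4.
Step 2. [r2c5∈{5}] only 5 remains possible at r2c5. So r2c5=5.
Step 3. [r4c3∈{5}] r4c3 is down to just 5, so r4c3=5.
Step 4. [r1c6∈{3}] r1c6's peers cover all but 3, so r1c6=3.
Step 5. [r4c4∈{2,3}] 3 has one home in row 4: r4c4. So r4c4=3.
Step 6. [r2c3∈{2,4}] in row 2, 2 fits only at r2c3 ⇒ r2c3=2.
Step 7. [r4c1∈{6}] nothing but 6 survives at r4c1, so r4c1=6.
Step 8. [r1c2∈{5}] r1c2 has the single candidate 5 ⇒ r1c2=5.
Step 9. [r2c1∈{4}] only 4 remains possible at r2c1 ⇒ r2c1=4.
Step 10. [r4c2∈{1}] r4c2's peers cover all but 1, so r4c2=1.
Step 11. [r5c4∈{2}] r5c4's peers cover all but 2 ⇒ r5c4=2.
Step 12. [r2c4∈{6}] r2c4's peers cover all but 6. So r2c4=6.
Step 13. [r4c5∈{4}] nothing but 4 survives at r4c5. So r4c5=4.
Step 14. [r6c4∈{5}] r6c4's peers cover all but 5, so r6c4=5.
Step 15. [r2c2∈{3}] r2c2 has the single candidate 3. So r2c2=3.
Step 16. [r4c6∈{2}] r4c6 is down to just 2, so r4c6=2.
Step 17. [r6c3∈{4}] r6c3's peers cover all but 4 ⇒ r6c3=4.
Step 18. [r3c6∈{5}] r3c6's peers cover all but 5, so r3c6=5.

Answer: 1 5 6 4 2 3 / 4 3 2 6 5 1 / 2 4 3 1 6 5 / 6 1 5 3 4 2 / 5 6 1 2 3 4 / 3 2 4 5 1 6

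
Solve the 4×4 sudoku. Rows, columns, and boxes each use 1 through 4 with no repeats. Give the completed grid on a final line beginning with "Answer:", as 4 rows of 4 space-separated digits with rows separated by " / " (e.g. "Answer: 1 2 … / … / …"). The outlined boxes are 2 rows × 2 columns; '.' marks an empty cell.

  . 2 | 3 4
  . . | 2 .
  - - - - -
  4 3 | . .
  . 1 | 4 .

Step 1. [r3c4∈{1,2}] in row 3, 2 fits only at r3c4 ⇒ r3c4=2.
Step 2. [r2c4∈{1}] r2c4 is down to just 1. So r2c4=1.
Step 3. [r3c3∈{1}] r3c3 has the single candidate 1, so r3c3=1.
Step 4. [r4c1∈{2}] only 2 remains possible at r4c1 ⇒ r4c1=2.
Step 5. [r2c2∈{4}] only 4 remains possible at r2c2, so r2c2=4.
Step 6. [r4c4∈{3}] r4c4 has the single candidate 3 ⇒ r4c4=3.
Step 7. [r2c1∈{3}] r2c1 is down to just 3, so r2c1=3.
Step 8. [r1c1∈{1}] r1c1 has the single candidate 1. So r1c1=1.

Answer: 1 2 3 4 / 3 4 2 1 / 4 3 1 2 / 2 1 4 3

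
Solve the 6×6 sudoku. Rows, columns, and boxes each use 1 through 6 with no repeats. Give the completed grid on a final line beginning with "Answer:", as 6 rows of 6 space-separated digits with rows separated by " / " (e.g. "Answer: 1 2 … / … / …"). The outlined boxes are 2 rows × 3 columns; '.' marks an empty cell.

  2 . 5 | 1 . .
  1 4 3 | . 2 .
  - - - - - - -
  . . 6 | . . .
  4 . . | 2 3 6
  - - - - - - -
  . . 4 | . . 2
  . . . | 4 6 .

Step 1. [r3c4∈{5}] r3c4 has the single candidate 5 ⇒ r3c4=5.
Step 2. [r5c5∈{1,5}] r5c5 is the only open cell in col 5 admitting 5. So r5c5=5.
Step 3. [r5c2∈{1,3,6}] in row 5, 1 fits only at r5c2. So r5c2=1.
Step 4. [r3c1∈{3}] r3c1 is down to just 3, so r3c1=3.
Step 5. [r6c2∈{2,3,5}] col 2 places 3 nowhere but r6c2 ⇒ r6c2=3.
Step 6. [r3c5∈{1,4}] in col 5, 1 fits only at r3c5 ⇒ r3c5=1.
Step 7. [r3c6∈{4}] r3c6 is down to just 4. So r3c6=4.
Step 8. [r6c6∈{1}] nothing but 1 survives at r6c6, so r6c6=1.
Step 9. [r5c1∈{6}] nothing but 6 survives at r5c1, so r5c1=6.
Step 10. [r3c2∈{2}] r3c2 has the single candidate 2, so r3c2=2.
Step 11. [r4c2∈{5}] only 5 remains possible at r4c2. So r4c2=5.
Step 12. [r5c4∈{3}] r5c4 is down to just 3, so r5c4=3.
Step 13. [r6c3∈{2}] r6c3's peers cover all but 2 ⇒ r6c3=2.
Step 14. [r1c2∈{6}] r1c2 is down to just 6 ⇒ r1c2=6.
Step 15. [r1c5∈{4}] r1c5 is down to just 4, so r1c5=4.
Step 16. [r2c4∈{6}] only 6 remains possible at r2c4, so r2c4=6.
Step 17. [r4c3∈{1}] r4c3 has the single candidate 1. So r4c3=1.
Step 18. [r2c6∈{5}] r2c6 has the single candidate 5. So r2c6=5.
Step 19. [r1c6∈{3}] nothing but 3 survives at r1c6 ⇒ r1c6=3.
Step 20. [r6c1∈{5}] r6c1 has the single candidate 5 ⇒ r6c1=5.

Answer: 2 6 5 1 4 3 / 1 4 3 6 2 5 / 3 2 6 5 1 4 / 4 5 1 2 3 6 / 6 1 4 3 5 2 / 5 3 2 4 6 1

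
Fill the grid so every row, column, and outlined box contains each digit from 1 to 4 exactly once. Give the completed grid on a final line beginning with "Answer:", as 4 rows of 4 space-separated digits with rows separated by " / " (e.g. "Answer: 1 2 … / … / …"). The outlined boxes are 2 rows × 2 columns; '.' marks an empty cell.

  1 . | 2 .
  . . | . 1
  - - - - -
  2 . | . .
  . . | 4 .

Step 1. [r4c1∈{3}] nothing but 3 survives at r4c1. So r4c1=3.
Step 2. [r2c3∈{3}] r2c3 is down to just 3. So r2c3=3.
Step 3. [r3c2∈{1,4}] in row 3, 4 fits only at r3c2 ⇒ r3c2=4.
Step 4. [r1c2∈{3}] r1c2 is down to just 3 ⇒ r1c2=3.
Step 5. [r3c4∈{3}] r3c4 has the single candidate 3. So r3c4=3.
Step 6. [r2c2∈{2}] r2c2 has the single candidate 2, so r2c2=2.
Step 7. [r4c2∈{1}] r4c2 is down to just 1 ⇒ r4c2=1.
Step 8. [r3c3∈{1}] only 1 remains possible at r3c3, so r3c3=1.
Step 9. [r4c4∈{2}] nothing but 2 survives at r4c4, so r4c4=2.
Step 10. [r2c1∈{4}] nothing but 4 survives at r2c1 ⇒ r2c1=4.
Step 11. [r1c4∈{4}] r1c4 has the single candidate 4, so r1c4=4.

Answer: 1 3 2 4 / 4 2 3 1 / 2 4 1 3 / 3 1 4 2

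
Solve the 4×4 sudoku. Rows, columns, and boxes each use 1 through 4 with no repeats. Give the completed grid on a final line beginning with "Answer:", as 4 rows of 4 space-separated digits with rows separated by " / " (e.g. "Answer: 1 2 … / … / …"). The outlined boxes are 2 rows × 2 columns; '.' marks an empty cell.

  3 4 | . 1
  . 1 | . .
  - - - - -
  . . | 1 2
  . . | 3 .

Step 1. [r4c1∈{1,2,4}] in row 4, 1 fits only at r4c1. So r4c1=1.
Step 2. [r2c3∈{2,4}] r2c3 is the only open cell in col 3 admitting 4 ⇒ r2c3=4.
Step 3. [r4c4∈{4}] r4c4 has the single candidate 4. So r4c4=4.
Step 4. [r4c2∈{2}] r4c2 is down to just 2, so r4c2=2.
Step 5. [r2c4∈{3}] r2c4's peers cover all but 3 ⇒ r2c4=3.
Step 6. [r2c1∈{2}] only 2 remains possible at r2c1 ⇒ r2c1=2.
Step 7. [r3c1∈{4}] only 4 remains possible at r3c1. So r3c1=4.
Step 8. [r1c3∈{2}] nothing but 2 survives at r1c3. So r1c3=2.
Step 9. [r3c2∈{3}] r3c2's peers cover all but 3. So r3c2=3.

Answer: 3 4 2 1 / 2 1 4 3 / 4 3 1 2 / 1 2 3 4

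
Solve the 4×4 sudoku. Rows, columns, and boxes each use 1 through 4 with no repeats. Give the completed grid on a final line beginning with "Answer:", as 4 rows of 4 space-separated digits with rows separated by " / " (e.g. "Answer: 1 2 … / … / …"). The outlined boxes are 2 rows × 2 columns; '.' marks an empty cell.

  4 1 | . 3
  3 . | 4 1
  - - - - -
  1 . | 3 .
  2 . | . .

Step 1. [r3c2∈{4}] r3c2's peers cover all but 4 ⇒ r3c2=4.
Step 2. [r4c2∈{3}] only 3 remains possible at r4c2 ⇒ r4c2=3.
Step 3. [r3c4∈{2}] only 2 remains possible at r3c4. So r3c4=2.
Step 4. [r2c2∈{2}] nothing but 2 survives at r2c2 ⇒ r2c2=2.
Step 5. [r1c3∈{2}] r1c3 is down to just 2, so r1c3=2.
Step 6. [r4c4∈{4}] r4c4 is down to just 4 ⇒ r4c4=4.
Step 7. [r4c3∈{1}] r4c3 is down to just 1 ⇒ r4c3=1.

Answer: 4 1 2 3 / 3 2 4 1 / 1 4 3 2 / 2 3 1 4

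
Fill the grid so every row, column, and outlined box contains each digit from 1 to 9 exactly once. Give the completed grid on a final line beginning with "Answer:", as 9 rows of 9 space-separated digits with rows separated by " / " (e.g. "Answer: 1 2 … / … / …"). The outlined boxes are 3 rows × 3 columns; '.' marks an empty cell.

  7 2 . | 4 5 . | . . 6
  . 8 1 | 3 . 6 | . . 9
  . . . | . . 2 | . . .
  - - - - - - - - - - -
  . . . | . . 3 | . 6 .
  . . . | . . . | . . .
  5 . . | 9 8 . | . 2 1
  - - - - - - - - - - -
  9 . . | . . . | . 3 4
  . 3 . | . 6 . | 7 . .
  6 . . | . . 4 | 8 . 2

Step 1. [r8c9∈{5}] nothing but 5 survives at r8c9, so r8c9=5.
Step 2. [r2c1∈{4}] r2c1 has the single candidate 4, so r2c1=4.
Step 3. [r6c6∈{7}] only 7 remains possible at r6c6, so r6c6=7.
Step 4. [r5c4∈{1,2,5,6}] col 4 places 6 nowhere but r5c4. So r5c4=6.
Step 5. [r8c3∈{2,4,8}] across row 8, 4 lands solely at r8c3 ⇒ r8c3=4.
Step 6. [r3c1∈{3}] r3c1's peers cover all but 3 ⇒ r3c1=3.
Step 7. [r2c5∈{7}] nothing but 7 survives at r2c5, so r2c5=7.
Step 8. [r1c3∈{9}] r1c3's peers cover all but 9, so r1c3=9.
Step 9. [r5c9∈{3,7,8}] 3 has one home in col 9: r5c9 ⇒ r5c9=3.
Step 10. [r6c7∈{4}] only 4 remains possible at r6c7 ⇒ r6c7=4.
Step 11. [r2c8∈{5}] nothing but 5 survives at r2c8. So r2c8=5.
Step 12. [r3c7∈{1}] r3c7 is down to just 1. So r3c7=1.
Step 13. [r3c4∈{8}] r3c4 has the single candidate 8. So r3c4=8.
Step 14. [r4c9∈{7,8}] 8 has one home in col 9: r4c9, so r4c9=8.
Step 15. [r8c6∈{1,8,9}] 9 has one home in col 6: r8c6. So r8c6=9.
Step 16. [r8c1∈{1,2,8}] across row 8, 8 lands solely at r8c1, so r8c1=8.
Step 17. [r7c3∈{2,5,7}] across box 7, 2 lands solely at r7c3. So r7c3=2.
Step 18. [r7c5∈{1}] only 1 remains possible at r7c5, so r7c5=1.
Step 19. [r4c4∈{1,2,5}] col 4 places 1 nowhere but r4c4, so r4c4=1.
Step 20. [r5c8∈{7,9}] in box 6, 7 fits only at r5c8 ⇒ r5c8=7.
Step 21. [r9c2∈{1,5,7}] box 7 places 1 nowhere but r9c2. So r9c2=1.
Step 22. [r4c3∈{7}] only 7 remains possible at r4c3, so r4c3=7.
Step 23. [r9c3∈{5}] r9c3 has the single candidate 5. So r9c3=5.
Step 24. [r4c1∈{2}] r4c1 is down to just 2, so r4c1=2.
Step 25. [r7c4∈{5,7}] 5 has one home in col 4: r7c4. So r7c4=5.
Step 26. [r6c2∈{6}] r6c2 is down to just 6 ⇒ r6c2=6.
Step 27. [r4c5∈{4}] r4c5 has the single candidate 4, so r4c5=4.
Step 28. [r4c2∈{9}] r4c2 is down to just 9. So r4c2=9.
Step 29. [r5c7∈{5,9}] in row 5, 9 fits only at r5c7, so r5c7=9.
Step 30. [r7c6∈{8}] r7c6 has the single candidate 8, so r7c6=8.
Step 31. [r4c7∈{5}] r4c7's peers cover all but 5. So r4c7=5.
Step 32. [r1c8∈{8}] r1c8's peers cover all but 8 ⇒ r1c8=8.
Step 33. [r5c5∈{2}] r5c5 has the single candidate 2 ⇒ r5c5=2.
Step 34. [r7c2∈{7}] r7c2 has the single candidate 7, so r7c2=7.
Step 35. [r9c8∈{9}] r9c8 is down to just 9, so r9c8=9.
Step 36. [r5c6∈{5}] r5c6's peers cover all but 5. So r5c6=5.
Step 37. [r3c3∈{6}] only 6 remains possible at r3c3, so r3c3=6.
Step 38. [r3c2∈{5}] r3c2 is down to just 5 ⇒ r3c2=5.
Step 39. [r3c5∈{9}] only 9 remains possible at r3c5, so r3c5=9.
Step 40. [r9c4∈{7}] r9c4 is down to just 7. So r9c4=7.
Step 41. [r1c7∈{3}] nothing but 3 survives at r1c7, so r1c7=3.
Step 42. [r3c9∈{7}] r3c9 has the single candidate 7 ⇒ r3c9=7.
Step 43. [r9c5∈{3}] r9c5 is down to just 3, so r9c5=3.
Step 44. [r8c4∈{2}] only 2 remains possible at r8c4, so r8c4=2.
Step 45. [r5c2∈{4}] only 4 remains possible at r5c2, so r5c2=4.
Step 46. [r3c8∈{4}] r3c8 has the single candidate 4. So r3c8=4.
Step 47. [r6c3∈{3}] only 3 remains possible at r6c3, so r6c3=3.
Step 48. [r1c6∈{1}] r1c6's peers cover all but 1, so r1c6=1.
Step 49. [r2c7∈{2}] nothing but 2 survives at r2c7. So r2c7=2.
Step 50. [r7c7∈{6}] r7c7's peers cover all but 6. So r7c7=6.
Step 51. [r8c8∈{1}] r8c8 is down to just 1 ⇒ r8c8=1.
Step 52. [r5c1∈{1}] r5c1's peers cover all but 1, so r5c1=1.
Step 53. [r5c3∈{8}] r5c3 has the single candidate 8, so r5c3=8.

Answer: 7 2 9 4 5 1 3 8 6 / 4 8 1 3 7 6 2 5 9 / 3 5 6 8 9 2 1 4 7 / 2 9 7 1 4 3 5 6 8 / 1 4 8 6 2 5 9 7 3 / 5 6 3 9 8 7 4 2 1 / 9 7 2 5 1 8 6 3 4 / 8 3 4 2 6 9 7 1 5 / 6 1 5 7 3 4 8 9 2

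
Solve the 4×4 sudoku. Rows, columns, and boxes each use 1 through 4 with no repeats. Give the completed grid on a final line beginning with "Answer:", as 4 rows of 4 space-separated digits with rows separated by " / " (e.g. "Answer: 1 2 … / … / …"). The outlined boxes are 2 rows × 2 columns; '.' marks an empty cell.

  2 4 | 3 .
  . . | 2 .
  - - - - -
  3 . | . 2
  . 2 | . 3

Step 1. [r2c1∈{1}] r2c1 has the single candidate 1, so r2c1=1.
Step 2. [r3c3∈{1,4}] row 3 places 4 nowhere but r3c3 ⇒ r3c3=4.
Step 3. [r4c3∈{1}] r4c3's peers cover all but 1 ⇒ r4c3=1.
Step 4. [r2c2∈{3}] r2c2 has the single candidate 3, so r2c2=3.
Step 5. [r2c4∈{4}] r2c4's peers cover all but 4, so r2c4=4.
Step 6. [r1c4∈{1}] nothing but 1 survives at r1c4 ⇒ r1c4=1.
Step 7. [r3c2∈{1}] only 1 remains possible at r3c2 ⇒ r3c2=1.
Step 8. [r4c1∈{4}] r4c1 has the single candidate 4, so r4c1=4.

Answer: 2 4 3 1 / 1 3 2 4 / 3 1 4 2 / 4 2 1 3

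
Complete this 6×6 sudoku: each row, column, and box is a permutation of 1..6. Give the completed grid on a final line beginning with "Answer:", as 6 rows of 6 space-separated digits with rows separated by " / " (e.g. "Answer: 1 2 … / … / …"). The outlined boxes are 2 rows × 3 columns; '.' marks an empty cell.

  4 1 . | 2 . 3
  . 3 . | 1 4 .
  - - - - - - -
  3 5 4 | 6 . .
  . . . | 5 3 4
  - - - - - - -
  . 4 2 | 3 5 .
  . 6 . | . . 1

Step 1. [r1c3∈{5,6}] across row 1, 5 lands solely at r1c3 ⇒ r1c3=5.
Step 2. [r2c3∈{6}] nothing but 6 survives at r2c3 ⇒ r2c3=6.
Step 3. [r4c1∈{1,2,6}] row 4 places 6 nowhere but r4c1, so r4c1=6.
Step 4. [r3c5∈{1,2}] r3c5 is the only open cell in row 3 admitting 1. So r3c5=1.
Step 5. [r6c3∈{3}] r6c3 is down to just 3, so r6c3=3.
Step 6. [r1c5∈{6}] r1c5 has the single candidate 6 ⇒ r1c5=6.
Step 7. [r6c4∈{4}] only 4 remains possible at r6c4 ⇒ r6c4=4.
Step 8. [r5c6∈{6}] r5c6 is down to just 6 ⇒ r5c6=6.
Step 9. [r2c6∈{5}] r2c6 has the single candidate 5 ⇒ r2c6=5.
Step 10. [r6c5∈{2}] r6c5 is down to just 2, so r6c5=2.
Step 11. [r4c3∈{1}] r4c3 is down to just 1 ⇒ r4c3=1.
Step 12. [r5c1∈{1}] r5c1's peers cover all but 1, so r5c1=1.
Step 13. [r2c1∈{2}] r2c1's peers cover all but 2 ⇒ r2c1=2.
Step 14. [r4c2∈{2}] only 2 remains possible at r4c2. So r4c2=2.
Step 15. [r6c1∈{5}] r6c1 has the single candidate 5 ⇒ r6c1=5.
Step 16. [r3c6∈{2}] r3c6 has the single candidate 2. So r3c6=2.

Answer: 4 1 5 2 6 3 / 2 3 6 1 4 5 / 3 5 4 6 1 2 / 6 2 1 5 3 4 / 1 4 2 3 5 6 / 5 6 3 4 2 1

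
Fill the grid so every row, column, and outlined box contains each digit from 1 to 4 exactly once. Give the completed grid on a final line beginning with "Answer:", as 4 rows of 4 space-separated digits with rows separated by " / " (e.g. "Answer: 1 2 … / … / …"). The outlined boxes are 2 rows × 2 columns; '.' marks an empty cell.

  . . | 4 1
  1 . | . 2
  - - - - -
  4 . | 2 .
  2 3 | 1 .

Step 1. [r4c4∈{4}] r4c4 is down to just 4, so r4c4=4.
Step 2. [r1c1∈{3}] r1c1's peers cover all but 3 ⇒ r1c1=3.
Step 3. [r1c2∈{2}] only 2 remains possible at r1c2. So r1c2=2.
Step 4. [r2c2∈{4}] r2c2's peers cover all but 4. So r2c2=4.
Step 5. [r2c3∈{3}] r2c3 is down to just 3 ⇒ r2c3=3.
Step 6. [r3c2∈{1}] r3c2 is down to just 1. So r3c2=1.
Step 7. [r3c4∈{3}] r3c4 is down to just 3. So r3c4=3.

Answer: 3 2 4 1 / 1 4 3 2 / 4 1 2 3 / 2 3 1 4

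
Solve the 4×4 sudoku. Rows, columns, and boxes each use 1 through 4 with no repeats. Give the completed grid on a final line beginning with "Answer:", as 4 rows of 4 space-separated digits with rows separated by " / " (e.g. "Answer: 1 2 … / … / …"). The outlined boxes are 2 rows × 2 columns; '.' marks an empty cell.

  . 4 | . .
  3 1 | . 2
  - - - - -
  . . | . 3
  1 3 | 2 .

Step 1. [r3c1∈{2,4}] in col 1, 4 fits only at r3c1 ⇒ r3c1=4.
Step 2. [r1c4∈{1}] only 1 remains possible at r1c4. So r1c4=1.
Step 3. [r1c1∈{2}] r1c1 is down to just 2, so r1c1=2.
Step 4. [r3c3∈{1}] r3c3's peers cover all but 1. So r3c3=1.
Step 5. [r4c4∈{4}] r4c4's peers cover all but 4 ⇒ r4c4=4.
Step 6. [r2c3∈{4}] r2c3's peers cover all but 4 ⇒ r2c3=4.
Step 7. [r3c2∈{2}] r3c2 has the single candidate 2, so r3c2=2.
Step 8. [r1c3∈{3}] only 3 remains possible at r1c3, so r1c3=3.

Answer: 2 4 3 1 / 3 1 4 2 / 4 2 1 3 / 1 3 2 4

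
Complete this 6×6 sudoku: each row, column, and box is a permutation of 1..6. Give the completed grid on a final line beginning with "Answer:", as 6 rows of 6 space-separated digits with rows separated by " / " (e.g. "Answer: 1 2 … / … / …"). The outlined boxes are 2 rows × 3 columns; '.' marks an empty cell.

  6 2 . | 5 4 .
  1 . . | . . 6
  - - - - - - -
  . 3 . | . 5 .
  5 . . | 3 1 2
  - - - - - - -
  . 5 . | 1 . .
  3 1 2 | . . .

Step 1. [r3c6∈{4}] only 4 remains possible at r3c6, so r3c6=4.
Step 2. [r5c3∈{4,6}] across box 5, 6 lands solely at r5c3 ⇒ r5c3=6.
Step 3. [r2c3∈{3,4,5}] in row 2, 5 fits only at r2c3 ⇒ r2c3=5.
Step 4. [r2c5∈{2,3}] row 2 places 3 nowhere but r2c5. So r2c5=3.
Step 5. [r6c4∈{4,6}] in row 6, 4 fits only at r6c4. So r6c4=4.
Step 6. [r4c2∈{4,6}] in row 4, 6 fits only at r4c2. So r4c2=6.
Step 7. [r3c1∈{2}] nothing but 2 survives at r3c1. So r3c1=2.
Step 8. [r5c6∈{3}] only 3 remains possible at r5c6, so r5c6=3.
Step 9. [r1c3∈{3}] nothing but 3 survives at r1c3. So r1c3=3.
Step 10. [r5c5∈{2}] r5c5's peers cover all but 2. So r5c5=2.
Step 11. [r5c1∈{4}] r5c1 is down to just 4. So r5c1=4.
Step 12. [r1c6∈{1}] nothing but 1 survives at r1c6 ⇒ r1c6=1.
Step 13. [r6c5∈{6}] r6c5 is down to just 6, so r6c5=6.
Step 14. [r2c4∈{2}] r2c4 has the single candidate 2 ⇒ r2c4=2.
Step 15. [r3c4∈{6}] r3c4 is down to just 6. So r3c4=6.
Step 16. [r3c3∈{1}] r3c3 is down to just 1 ⇒ r3c3=1.
Step 17. [r2c2∈{4}] nothing but 4 survives at r2c2. So r2c2=4.
Step 18. [r4c3∈{4}] r4c3 has the single candidate 4. So r4c3=4.
Step 19. [r6c6∈{5}] nothing but 5 survives at r6c6. So r6c6=5.

Answer: 6 2 3 5 4 1 / 1 4 5 2 3 6 / 2 3 1 6 5 4 / 5 6 4 3 1 2 / 4 5 6 1 2 3 / 3 1 2 4 6 5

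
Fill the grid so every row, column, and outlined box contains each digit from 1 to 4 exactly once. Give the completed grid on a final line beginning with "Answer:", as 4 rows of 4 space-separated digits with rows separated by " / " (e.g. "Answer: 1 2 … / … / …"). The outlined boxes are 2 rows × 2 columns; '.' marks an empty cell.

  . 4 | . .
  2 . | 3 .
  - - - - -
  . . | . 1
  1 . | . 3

Step 1. [r3c1∈{3,4}] r3c1 is the only open cell in col 1 admitting 4. So r3c1=4.
Step 2. [r3c3∈{2}] r3c3 is down to just 2 ⇒ r3c3=2.
Step 3. [r2c4∈{4}] only 4 remains possible at r2c4. So r2c4=4.
Step 4. [r1c4∈{2}] r1c4's peers cover all but 2 ⇒ r1c4=2.
Step 5. [r4c3∈{4}] r4c3 is down to just 4. So r4c3=4.
Step 6. [r1c3∈{1}] r1c3's peers cover all but 1. So r1c3=1.
Step 7. [r2c2∈{1}] r2c2 has the single candidate 1, so r2c2=1.
Step 8. [r3c2∈{3}] only 3 remains possible at r3c2 ⇒ r3c2=3.
Step 9. [r4c2∈{2}] nothing but 2 survives at r4c2 ⇒ r4c2=2.
Step 10. [r1c1∈{3}] r1c1 has the single candidate 3. So r1c1=3.

Answer: 3 4 1 2 / 2 1 3 4 / 4 3 2 1 / 1 2 4 3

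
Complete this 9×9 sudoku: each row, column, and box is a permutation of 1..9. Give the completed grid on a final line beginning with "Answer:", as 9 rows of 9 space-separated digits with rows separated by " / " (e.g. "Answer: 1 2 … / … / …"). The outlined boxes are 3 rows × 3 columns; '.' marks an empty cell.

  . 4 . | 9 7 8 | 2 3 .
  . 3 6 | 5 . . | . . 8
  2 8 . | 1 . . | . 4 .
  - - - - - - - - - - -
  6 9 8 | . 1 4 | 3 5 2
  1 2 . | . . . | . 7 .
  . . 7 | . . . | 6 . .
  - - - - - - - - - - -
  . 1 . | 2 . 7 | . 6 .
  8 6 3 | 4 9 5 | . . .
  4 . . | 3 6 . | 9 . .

Step 1. [r1c1∈{5}] r1c1 is down to just 5 ⇒ r1c1=5.
Step 2. [r6c9∈{1,4,9}] 4 has one home in row 6: r6c9. So r6c9=4.
Step 3. [r6c8∈{1,8,9}] in row 6, 1 fits only at r6c8. So r6c8=1.
Step 4. [r6c6∈{2,3,9}] r6c6 is the only open cell in row 6 admitting 9 ⇒ r6c6=9.
Step 5. [r6c5∈{2,3,5,8}] across row 6, 2 lands solely at r6c5, so r6c5=2.
Step 6. [r3c6∈{3,6}] box 2 places 6 nowhere but r3c6, so r3c6=6.
Step 7. [r2c7∈{1,7}] across row 2, 1 lands solely at r2c7, so r2c7=1.
Step 8. [r3c3∈{9}] only 9 remains possible at r3c3. So r3c3=9.
Step 9. [r7c3∈{5}] nothing but 5 survives at r7c3 ⇒ r7c3=5.
Step 10. [r5c7∈{8}] r5c7 is down to just 8, so r5c7=8.
Step 11. [r8c7∈{7}] nothing but 7 survives at r8c7 ⇒ r8c7=7.
Step 12. [r9c9∈{1,5}] row 9 places 5 nowhere but r9c9, so r9c9=5.
Step 13. [r3c5∈{3}] nothing but 3 survives at r3c5, so r3c5=3.
Step 14. [r9c3∈{2}] r9c3 has the single candidate 2 ⇒ r9c3=2.
Step 15. [r8c9∈{1}] r8c9 has the single candidate 1 ⇒ r8c9=1.
Step 16. [r4c4∈{7}] r4c4 has the single candidate 7. So r4c4=7.
Step 17. [r7c1∈{9}] r7c1's peers cover all but 9. So r7c1=9.
Step 18. [r8c8∈{2}] r8c8 has the single candidate 2 ⇒ r8c8=2.
Step 19. [r7c9∈{3}] r7c9's peers cover all but 3, so r7c9=3.
Step 20. [r5c9∈{9}] r5c9 is down to just 9, so r5c9=9.
Step 21. [r1c9∈{6}] r1c9 has the single candidate 6 ⇒ r1c9=6.
Step 22. [r9c8∈{8}] only 8 remains possible at r9c8, so r9c8=8.
Step 23. [r2c5∈{4}] only 4 remains possible at r2c5. So r2c5=4.
Step 24. [r5c6∈{3}] r5c6's peers cover all but 3 ⇒ r5c6=3.
Step 25. [r9c6∈{1}] nothing but 1 survives at r9c6. So r9c6=1.
Step 26. [r2c8∈{9}] nothing but 9 survives at r2c8 ⇒ r2c8=9.
Step 27. [r6c2∈{5}] r6c2's peers cover all but 5, so r6c2=5.
Step 28. [r1c3∈{1}] r1c3 is down to just 1, so r1c3=1.
Step 29. [r7c5∈{8}] r7c5 is down to just 8 ⇒ r7c5=8.
Step 30. [r5c3∈{4}] only 4 remains possible at r5c3. So r5c3=4.
Step 31. [r3c7∈{5}] r3c7's peers cover all but 5. So r3c7=5.
Step 32. [r5c5∈{5}] only 5 remains possible at r5c5, so r5c5=5.
Step 33. [r2c1∈{7}] only 7 remains possible at r2c1. So r2c1=7.
Step 34. [r3c9∈{7}] r3c9's peers cover all but 7, so r3c9=7.
Step 35. [r6c4∈{8}] r6c4 is down to just 8. So r6c4=8.
Step 36. [r7c7∈{4}] nothing but 4 survives at r7c7. So r7c7=4.
Step 37. [r6c1∈{3}] r6c1 has the single candidate 3. So r6c1=3.
Step 38. [r2c6∈{2}] r2c6 is down to just 2 ⇒ r2c6=2.
Step 39. [r5c4∈{6}] only 6 remains possible at r5c4 ⇒ r5c4=6.
Step 40. [r9c2∈{7}] r9c2's peers cover all but 7 ⇒ r9c2=7.

Answer: 5 4 1 9 7 8 2 3 6 / 7 3 6 5 4 2 1 9 8 / 2 8 9 1 3 6 5 4 7 / 6 9 8 7 1 4 3 5 2 / 1 2 4 6 5 3 8 7 9 / 3 5 7 8 2 9 6 1 4 / 9 1 5 2 8 7 4 6 3 / 8 6 3 4 9 5 7 2 1 / 4 7 2 3 6 1 9 8 5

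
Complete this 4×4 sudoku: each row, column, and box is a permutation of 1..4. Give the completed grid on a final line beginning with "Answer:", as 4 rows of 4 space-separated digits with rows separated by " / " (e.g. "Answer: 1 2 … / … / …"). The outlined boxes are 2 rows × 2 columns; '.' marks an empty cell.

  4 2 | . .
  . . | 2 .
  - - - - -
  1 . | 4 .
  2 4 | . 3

Step 1. [r2c2∈{1,3}] r2c2 is the only open cell in col 2 admitting 1, so r2c2=1.
Step 2. [r1c4∈{1}] nothing but 1 survives at r1c4 ⇒ r1c4=1.
Step 3. [r2c4∈{4}] only 4 remains possible at r2c4 ⇒ r2c4=4.
Step 4. [r1c3∈{3}] r1c3's peers cover all but 3, so r1c3=3.
Step 5. [r3c2∈{3}] r3c2 has the single candidate 3. So r3c2=3.
Step 6. [r2c1∈{3}] r2c1's peers cover all but 3 ⇒ r2c1=3.
Step 7. [r4c3∈{1}] nothing but 1 survives at r4c3. So r4c3=1.
Step 8. [r3c4∈{2}] r3c4's peers cover all but 2. So r3c4=2.

Answer: 4 2 3 1 / 3 1 2 4 / 1 3 4 2 / 2 4 1 3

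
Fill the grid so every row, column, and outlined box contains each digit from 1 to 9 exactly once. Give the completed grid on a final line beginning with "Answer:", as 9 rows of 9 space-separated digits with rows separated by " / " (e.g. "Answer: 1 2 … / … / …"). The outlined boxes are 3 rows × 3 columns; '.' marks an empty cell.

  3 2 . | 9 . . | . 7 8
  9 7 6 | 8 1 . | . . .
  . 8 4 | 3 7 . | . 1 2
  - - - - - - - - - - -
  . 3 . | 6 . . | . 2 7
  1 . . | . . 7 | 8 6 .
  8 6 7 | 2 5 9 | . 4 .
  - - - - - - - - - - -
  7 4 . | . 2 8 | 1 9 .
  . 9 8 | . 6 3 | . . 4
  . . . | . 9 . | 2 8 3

Step 1. [r2c9∈{5}] only 5 remains possible at r2c9, so r2c9=5.
Step 2. [r3c1∈{5}] nothing but 5 survives at r3c1, so r3c1=5.
Step 3. [r1c5∈{4}] r1c5 has the single candidate 4 ⇒ r1c5=4.
Step 4. [r7c4∈{5}] r7c4 has the single candidate 5. So r7c4=5.
Step 5. [r9c2∈{1,5}] in col 2, 1 fits only at r9c2 ⇒ r9c2=1.
Step 6. [r4c7∈{5,9}] r4c7 is the only open cell in box 6 admitting 5, so r4c7=5.
Step 7. [r9c4∈{4,7}] 7 has one home in row 9: r9c4, so r9c4=7.
Step 8. [r3c6∈{6}] only 6 remains possible at r3c6 ⇒ r3c6=6.
Step 9. [r5c3∈{2,5,9}] row 5 places 2 nowhere but r5c3, so r5c3=2.
Step 10. [r2c7∈{3,4}] row 2 places 4 nowhere but r2c7. So r2c7=4.
Step 11. [r9c6∈{4}] nothing but 4 survives at r9c6, so r9c6=4.
Step 12. [r5c2∈{5}] r5c2 is down to just 5, so r5c2=5.
Step 13. [r2c8∈{3}] r2c8's peers cover all but 3, so r2c8=3.
Step 14. [r1c7∈{6}] r1c7 has the single candidate 6. So r1c7=6.
Step 15. [r8c1∈{2}] r8c1 is down to just 2, so r8c1=2.
Step 16. [r8c4∈{1}] r8c4 has the single candidate 1. So r8c4=1.
Step 17. [r4c5∈{8}] only 8 remains possible at r4c5. So r4c5=8.
Step 18. [r7c3∈{3}] nothing but 3 survives at r7c3, so r7c3=3.
Step 19. [r4c6∈{1}] nothing but 1 survives at r4c6. So r4c6=1.
Step 20. [r7c9∈{6}] r7c9 is down to just 6. So r7c9=6.
Step 21. [r6c7∈{3}] r6c7's peers cover all but 3 ⇒ r6c7=3.
Step 22. [r5c9∈{9}] r5c9 is down to just 9, so r5c9=9.
Step 23. [r4c3∈{9}] r4c3 is down to just 9, so r4c3=9.
Step 24. [r5c5∈{3}] r5c5 has the single candidate 3, so r5c5=3.
Step 25. [r3c7∈{9}] nothing but 9 survives at r3c7. So r3c7=9.
Step 26. [r8c7∈{7}] nothing but 7 survives at r8c7 ⇒ r8c7=7.
Step 27. [r9c1∈{6}] r9c1's peers cover all but 6 ⇒ r9c1=6.
Step 28. [r8c8∈{5}] nothing but 5 survives at r8c8, so r8c8=5.
Step 29. [r1c3∈{1}] nothing but 1 survives at r1c3, so r1c3=1.
Step 30. [r1c6∈{5}] nothing but 5 survives at r1c6 ⇒ r1c6=5.
Step 31. [r5c4∈{4}] only 4 remains possible at r5c4, so r5c4=4.
Step 32. [r2c6∈{2}] r2c6 has the single candidate 2 ⇒ r2c6=2.
Step 33. [r9c3∈{5}] r9c3's peers cover all but 5. So r9c3=5.
Step 34. [r4c1∈{4}] r4c1 is down to just 4. So r4c1=4.
Step 35. [r6c9∈{1}] nothing but 1 survives at r6c9. So r6c9=1.

Answer: 3 2 1 9 4 5 6 7 8 / 9 7 6 8 1 2 4 3 5 / 5 8 4 3 7 6 9 1 2 / 4 3 9 6 8 1 5 2 7 / 1 5 2 4 3 7 8 6 9 / 8 6 7 2 5 9 3 4 1 / 7 4 3 5 2 8 1 9 6 / 2 9 8 1 6 3 7 5 4 / 6 1 5 7 9 4 2 8 3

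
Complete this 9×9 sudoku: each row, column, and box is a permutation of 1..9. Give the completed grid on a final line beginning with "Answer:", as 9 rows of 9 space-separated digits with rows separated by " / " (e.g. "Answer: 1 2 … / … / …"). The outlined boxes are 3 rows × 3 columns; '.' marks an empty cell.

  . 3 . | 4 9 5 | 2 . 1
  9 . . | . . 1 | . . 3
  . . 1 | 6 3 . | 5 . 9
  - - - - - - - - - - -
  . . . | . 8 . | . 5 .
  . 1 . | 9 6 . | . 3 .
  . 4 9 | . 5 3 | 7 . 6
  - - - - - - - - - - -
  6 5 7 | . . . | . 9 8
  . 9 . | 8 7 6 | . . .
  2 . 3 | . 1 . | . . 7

Step 1. [r6c1∈{8}] r6c1 is down to just 8, so r6c1=8.
Step 2. [r1c1∈{7}] r1c1 is down to just 7 ⇒ r1c1=7.
Step 3. [r7c7∈{1,3,4}] r7c7 is the only open cell in row 7 admitting 1 ⇒ r7c7=1.
Step 4. [r2c5∈{2}] only 2 remains possible at r2c5, so r2c5=2.
Step 5. [r8c3∈{4}] r8c3 is down to just 4 ⇒ r8c3=4.
Step 6. [r5c6∈{2,4,7}] r5c6 is the only open cell in row 5 admitting 7 ⇒ r5c6=7.
Step 7. [r4c6∈{2,4}] 4 has one home in box 5: r4c6 ⇒ r4c6=4.
Step 8. [r4c9∈{2}] r4c9 has the single candidate 2. So r4c9=2.
Step 9. [r2c3∈{5,6,8}] r2c3 is the only open cell in row 2 admitting 5 ⇒ r2c3=5.
Step 10. [r1c3∈{6,8}] across col 3, 8 lands solely at r1c3, so r1c3=8.
Step 11. [r3c8∈{4,7,8}] across row 3, 7 lands solely at r3c8 ⇒ r3c8=7.
Step 12. [r2c2∈{6}] r2c2's peers cover all but 6. So r2c2=6.
Step 13. [r6c4∈{1,2}] r6c4 is the only open cell in row 6 admitting 2. So r6c4=2.
Step 14. [r2c8∈{4,8}] in col 8, 8 fits only at r2c8 ⇒ r2c8=8.
Step 15. [r9c7∈{4,6}] col 7 places 6 nowhere but r9c7, so r9c7=6.
Step 16. [r5c9∈{4}] r5c9 has the single candidate 4 ⇒ r5c9=4.
Step 17. [r9c2∈{8}] r9c2 has the single candidate 8, so r9c2=8.
Step 18. [r6c8∈{1}] r6c8 is down to just 1. So r6c8=1.
Step 19. [r3c6∈{8}] r3c6 has the single candidate 8 ⇒ r3c6=8.
Step 20. [r3c1∈{4}] only 4 remains possible at r3c1 ⇒ r3c1=4.
Step 21. [r4c1∈{3}] r4c1 has the single candidate 3. So r4c1=3.
Step 22. [r5c1∈{5}] only 5 remains possible at r5c1, so r5c1=5.
Step 23. [r9c8∈{4}] r9c8 has the single candidate 4 ⇒ r9c8=4.
Step 24. [r7c6∈{2}] r7c6 has the single candidate 2 ⇒ r7c6=2.
Step 25. [r5c3∈{2}] r5c3's peers cover all but 2 ⇒ r5c3=2.
Step 26. [r4c2∈{7}] only 7 remains possible at r4c2. So r4c2=7.
Step 27. [r2c7∈{4}] only 4 remains possible at r2c7. So r2c7=4.
Step 28. [r5c7∈{8}] r5c7 has the single candidate 8, so r5c7=8.
Step 29. [r9c4∈{5}] r9c4's peers cover all but 5, so r9c4=5.
Step 30. [r7c4∈{3}] nothing but 3 survives at r7c4 ⇒ r7c4=3.
Step 31. [r1c8∈{6}] only 6 remains possible at r1c8, so r1c8=6.
Step 32. [r2c4∈{7}] nothing but 7 survives at r2c4, so r2c4=7.
Step 33. [r7c5∈{4}] r7c5's peers cover all but 4 ⇒ r7c5=4.
Step 34. [r4c3∈{6}] r4c3 is down to just 6 ⇒ r4c3=6.
Step 35. [r8c8∈{2}] r8c8 is down to just 2. So r8c8=2.
Step 36. [r3c2∈{2}] r3c2 has the single candidate 2, so r3c2=2.
Step 37. [r8c9∈{5}] r8c9 is down to just 5. So r8c9=5.
Step 38. [r8c7∈{3}] r8c7 is down to just 3 ⇒ r8c7=3.
Step 39. [r4c7∈{9}] r4c7's peers cover all but 9 ⇒ r4c7=9.
Step 40. [r9c6∈{9}] r9c6 is down to just 9. So r9c6=9.
Step 41. [r8c1∈{1}] only 1 remains possible at r8c1. So r8c1=1.
Step 42. [r4c4∈{1}] r4c4 is down to just 1, so r4c4=1.

Answer: 7 3 8 4 9 5 2 6 1 / 9 6 5 7 2 1 4 8 3 / 4 2 1 6 3 8 5 7 9 / 3 7 6 1 8 4 9 5 2 / 5 1 2 9 6 7 8 3 4 / 8 4 9 2 5 3 7 1 6 / 6 5 7 3 4 2 1 9 8 / 1 9 4 8 7 6 3 2 5 / 2 8 3 5 1 9 6 4 7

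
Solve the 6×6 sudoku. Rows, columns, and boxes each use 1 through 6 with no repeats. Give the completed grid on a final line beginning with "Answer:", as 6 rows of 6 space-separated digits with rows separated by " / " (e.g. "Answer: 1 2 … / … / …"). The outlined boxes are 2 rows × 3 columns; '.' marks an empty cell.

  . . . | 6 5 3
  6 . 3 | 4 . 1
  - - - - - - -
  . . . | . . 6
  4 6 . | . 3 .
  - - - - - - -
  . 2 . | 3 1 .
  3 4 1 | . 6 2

Step 1. [r4c6∈{5}] only 5 remains possible at r4c6, so r4c6=5.
Step 2. [r4c3∈{2}] r4c3's peers cover all but 2, so r4c3=2.
Step 3. [r3c3∈{5}] r3c3 has the single candidate 5 ⇒ r3c3=5.
Step 4. [r3c1∈{1}] r3c1 is down to just 1 ⇒ r3c1=1.
Step 5. [r2c5∈{2}] r2c5's peers cover all but 2 ⇒ r2c5=2.
Step 6. [r3c2∈{3}] nothing but 3 survives at r3c2 ⇒ r3c2=3.
Step 7. [r2c2∈{5}] r2c2 has the single candidate 5 ⇒ r2c2=5.
Step 8. [r4c4∈{1}] only 1 remains possible at r4c4. So r4c4=1.
Step 9. [r1c2∈{1}] r1c2's peers cover all but 1. So r1c2=1.
Step 10. [r5c1∈{5}] r5c1 is down to just 5. So r5c1=5.
Step 11. [r1c1∈{2}] only 2 remains possible at r1c1, so r1c1=2.
Step 12. [r3c4∈{2}] r3c4's peers cover all but 2, so r3c4=2.
Step 13. [r5c6∈{4}] only 4 remains possible at r5c6 ⇒ r5c6=4.
Step 14. [r5c3∈{6}] r5c3 has the single candidate 6 ⇒ r5c3=6.
Step 15. [r3c5∈{4}] nothing but 4 survives at r3c5 ⇒ r3c5=4.
Step 16. [r6c4∈{5}] nothing but 5 survives at r6c4. So r6c4=5.
Step 17. [r1c3∈{4}] r1c3's peers cover all but 4, so r1c3=4.

Answer: 2 1 4 6 5 3 / 6 5 3 4 2 1 / 1 3 5 2 4 6 / 4 6 2 1 3 5 / 5 2 6 3 1 4 / 3 4 1 5 6 2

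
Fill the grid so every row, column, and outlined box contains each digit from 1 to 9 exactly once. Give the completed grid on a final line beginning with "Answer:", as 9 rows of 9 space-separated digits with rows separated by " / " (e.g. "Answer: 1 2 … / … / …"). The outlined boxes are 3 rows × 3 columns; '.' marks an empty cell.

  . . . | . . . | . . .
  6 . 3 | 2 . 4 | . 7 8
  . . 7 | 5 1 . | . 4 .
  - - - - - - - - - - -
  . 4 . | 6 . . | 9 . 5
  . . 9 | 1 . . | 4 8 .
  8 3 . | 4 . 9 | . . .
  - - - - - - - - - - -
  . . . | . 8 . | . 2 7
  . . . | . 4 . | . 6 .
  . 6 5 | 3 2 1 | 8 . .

Step 1. [r1c5∈{3,6,7,9}] 6 has one home in col 5: r1c5, so r1c5=6.
Step 2. [r1c8∈{1,3,5,9}] r1c8 is the only open cell in col 8 admitting 5 ⇒ r1c8=5.
Step 3. [r1c4∈{7,8,9}] across col 4, 8 lands solely at r1c4. So r1c4=8.
Step 4. [r9c1∈{4,7,9}] 7 has one home in row 9: r9c1 ⇒ r9c1=7.
Step 5. [r2c7∈{1}] only 1 remains possible at r2c7, so r2c7=1.
Step 6. [r8c9∈{1,3,9}] 1 has one home in box 9: r8c9 ⇒ r8c9=1.
Step 7. [r5c9∈{2,3,6}] 6 has one home in row 5: r5c9, so r5c9=6.
Step 8. [r3c6∈{3}] r3c6 is down to just 3 ⇒ r3c6=3.
Step 9. [r6c9∈{2}] only 2 remains possible at r6c9, so r6c9=2.
Step 10. [r5c2∈{2,5,7}] r5c2 is the only open cell in col 2 admitting 7. So r5c2=7.
Step 11. [r3c9∈{9}] nothing but 9 survives at r3c9 ⇒ r3c9=9.
Step 12. [r3c1∈{2}] r3c1's peers cover all but 2. So r3c1=2.
Step 13. [r4c1∈{1}] r4c1 is down to just 1 ⇒ r4c1=1.
Step 14. [r8c2∈{2,8,9}] in col 2, 2 fits only at r8c2. So r8c2=2.
Step 15. [r6c5∈{5,7}] across row 6, 5 lands solely at r6c5. So r6c5=5.
Step 16. [r7c4∈{9}] nothing but 9 survives at r7c4, so r7c4=9.
Step 17. [r4c6∈{2,7,8}] across row 4, 8 lands solely at r4c6 ⇒ r4c6=8.
Step 18. [r8c1∈{3,9}] in row 8, 9 fits only at r8c1 ⇒ r8c1=9.
Step 19. [r8c7∈{3,5}] across row 8, 3 lands solely at r8c7, so r8c7=3.
Step 20. [r1c1∈{4}] r1c1 has the single candidate 4. So r1c1=4.
Step 21. [r8c6∈{5,7}] in row 8, 5 fits only at r8c6 ⇒ r8c6=5.
Step 22. [r1c2∈{1,9}] 9 has one home in row 1: r1c2. So r1c2=9.
Step 23. [r7c2∈{1}] r7c2's peers cover all but 1 ⇒ r7c2=1.
Step 24. [r4c5∈{3,7}] in row 4, 7 fits only at r4c5. So r4c5=7.
Step 25. [r2c5∈{9}] r2c5 is down to just 9. So r2c5=9.
Step 26. [r8c4∈{7}] only 7 remains possible at r8c4 ⇒ r8c4=7.
Step 27. [r3c2∈{8}] r3c2's peers cover all but 8. So r3c2=8.
Step 28. [r5c1∈{5}] nothing but 5 survives at r5c1 ⇒ r5c1=5.
Step 29. [r6c8∈{1}] r6c8 has the single candidate 1, so r6c8=1.
Step 30. [r7c1∈{3}] r7c1 is down to just 3, so r7c1=3.
Step 31. [r6c3∈{6}] r6c3 is down to just 6, so r6c3=6.
Step 32. [r9c8∈{9}] r9c8 is down to just 9, so r9c8=9.
Step 33. [r3c7∈{6}] nothing but 6 survives at r3c7 ⇒ r3c7=6.
Step 34. [r7c7∈{5}] nothing but 5 survives at r7c7, so r7c7=5.
Step 35. [r9c9∈{4}] nothing but 4 survives at r9c9. So r9c9=4.
Step 36. [r5c6∈{2}] r5c6 has the single candidate 2. So r5c6=2.
Step 37. [r4c3∈{2}] r4c3 has the single candidate 2. So r4c3=2.
Step 38. [r6c7∈{7}] nothing but 7 survives at r6c7 ⇒ r6c7=7.
Step 39. [r2c2∈{5}] nothing but 5 survives at r2c2. So r2c2=5.
Step 40. [r5c5∈{3}] r5c5's peers cover all but 3. So r5c5=3.
Step 41. [r1c6∈{7}] r1c6 has the single candidate 7 ⇒ r1c6=7.
Step 42. [r4c8∈{3}] r4c8 is down to just 3, so r4c8=3.
Step 43. [r1c3∈{1}] nothing but 1 survives at r1c3. So r1c3=1.
Step 44. [r7c6∈{6}] r7c6 is down to just 6 ⇒ r7c6=6.
Step 45. [r1c9∈{3}] only 3 remains possible at r1c9, so r1c9=3.
Step 46. [r7c3∈{4}] r7c3 has the single candidate 4 ⇒ r7c3=4.
Step 47. [r1c7∈{2}] r1c7 has the single candidate 2 ⇒ r1c7=2.
Step 48. [r8c3∈{8}] r8c3 is down to just 8. So r8c3=8.

Answer: 4 9 1 8 6 7 2 5 3 / 6 5 3 2 9 4 1 7 8 / 2 8 7 5 1 3 6 4 9 / 1 4 2 6 7 8 9 3 5 / 5 7 9 1 3 2 4 8 6 / 8 3 6 4 5 9 7 1 2 / 3 1 4 9 8 6 5 2 7 / 9 2 8 7 4 5 3 6 1 / 7 6 5 3 2 1 8 9 4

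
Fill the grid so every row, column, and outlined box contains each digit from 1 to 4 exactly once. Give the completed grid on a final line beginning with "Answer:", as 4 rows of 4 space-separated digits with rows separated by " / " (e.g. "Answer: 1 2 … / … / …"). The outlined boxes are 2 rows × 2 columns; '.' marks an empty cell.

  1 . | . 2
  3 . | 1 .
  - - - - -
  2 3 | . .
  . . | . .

Step 1. [r3c3∈{4}] only 4 remains possible at r3c3, so r3c3=4.
Step 2. [r4c4∈{1,3}] in col 4, 3 fits only at r4c4 ⇒ r4c4=3.
Step 3. [r1c2∈{4}] r1c2 is down to just 4, so r1c2=4.
Step 4. [r2c4∈{4}] r2c4 has the single candidate 4. So r2c4=4.
Step 5. [r1c3∈{3}] r1c3 has the single candidate 3, so r1c3=3.
Step 6. [r4c2∈{1}] r4c2 is down to just 1, so r4c2=1.
Step 7. [r3c4∈{1}] r3c4's peers cover all but 1. So r3c4=1.
Step 8. [r4c1∈{4}] r4c1 is down to just 4, so r4c1=4.
Step 9. [r4c3∈{2}] r4c3 is down to just 2, so r4c3=2.
Step 10. [r2c2∈{2}] r2c2's peers cover all but 2, so r2c2=2.

Answer: 1 4 3 2 / 3 2 1 4 / 2 3 4 1 / 4 1 2 3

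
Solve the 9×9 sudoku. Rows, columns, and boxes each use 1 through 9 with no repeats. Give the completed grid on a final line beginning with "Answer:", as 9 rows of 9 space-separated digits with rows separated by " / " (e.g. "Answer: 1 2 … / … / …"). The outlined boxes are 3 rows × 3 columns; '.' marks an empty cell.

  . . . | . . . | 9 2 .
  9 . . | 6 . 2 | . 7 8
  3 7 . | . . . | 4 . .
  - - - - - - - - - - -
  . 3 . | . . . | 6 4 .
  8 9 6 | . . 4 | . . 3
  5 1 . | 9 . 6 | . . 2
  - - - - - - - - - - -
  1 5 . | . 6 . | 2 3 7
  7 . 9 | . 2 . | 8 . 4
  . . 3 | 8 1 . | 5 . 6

Step 1. [r2c2∈{4}] nothing but 4 survives at r2c2, so r2c2=4.
Step 2. [r1c5∈{3,4,5,7,8}] col 5 places 4 nowhere but r1c5, so r1c5=4.
Step 3. [r3c3∈{1,2,5,8}] r3c3 is the only open cell in row 3 admitting 2. So r3c3=2.
Step 4. [r4c3∈{7}] nothing but 7 survives at r4c3, so r4c3=7.
Step 5. [r5c4∈{1,2,5,7}] row 5 places 2 nowhere but r5c4 ⇒ r5c4=2.
Step 6. [r1c4∈{1,3,5,7}] col 4 places 7 nowhere but r1c4 ⇒ r1c4=7.
Step 7. [r1c6∈{1,3,5,8}] 3 has one home in row 1: r1c6 ⇒ r1c6=3.
Step 8. [r2c5∈{5}] r2c5's peers cover all but 5 ⇒ r2c5=5.
Step 9. [r3c4∈{1}] nothing but 1 survives at r3c4. So r3c4=1.
Step 10. [r4c5∈{8}] r4c5 is down to just 8 ⇒ r4c5=8.
Step 11. [r4c4∈{5}] nothing but 5 survives at r4c4. So r4c4=5.
Step 12. [r1c3∈{1,5,8}] across col 3, 5 lands solely at r1c3. So r1c3=5.
Step 13. [r5c5∈{7}] r5c5 is down to just 7, so r5c5=7.
Step 14. [r5c7∈{1}] r5c7 is down to just 1. So r5c7=1.
Step 15. [r9c1∈{2,4}] row 9 places 4 nowhere but r9c1. So r9c1=4.
Step 16. [r7c6∈{9}] nothing but 9 survives at r7c6, so r7c6=9.
Step 17. [r3c8∈{5,6}] 6 has one home in row 3: r3c8 ⇒ r3c8=6.
Step 18. [r1c2∈{6,8}] r1c2 is the only open cell in row 1 admitting 8 ⇒ r1c2=8.
Step 19. [r6c3∈{4}] nothing but 4 survives at r6c3. So r6c3=4.
Step 20. [r8c2∈{6}] r8c2 is down to just 6. So r8c2=6.
Step 21. [r3c9∈{5}] nothing but 5 survives at r3c9. So r3c9=5.
Step 22. [r7c3∈{8}] r7c3's peers cover all but 8 ⇒ r7c3=8.
Step 23. [r6c8∈{8}] r6c8's peers cover all but 8. So r6c8=8.
Step 24. [r7c4∈{4}] nothing but 4 survives at r7c4 ⇒ r7c4=4.
Step 25. [r6c7∈{7}] r6c7 has the single candidate 7, so r6c7=7.
Step 26. [r1c9∈{1}] nothing but 1 survives at r1c9 ⇒ r1c9=1.
Step 27. [r5c8∈{5}] nothing but 5 survives at r5c8. So r5c8=5.
Step 28. [r3c6∈{8}] r3c6 has the single candidate 8, so r3c6=8.
Step 29. [r4c1∈{2}] r4c1 has the single candidate 2 ⇒ r4c1=2.
Step 30. [r8c4∈{3}] r8c4 has the single candidate 3 ⇒ r8c4=3.
Step 31. [r4c9∈{9}] r4c9's peers cover all but 9. So r4c9=9.
Step 32. [r4c6∈{1}] r4c6's peers cover all but 1, so r4c6=1.
Step 33. [r1c1∈{6}] r1c1 has the single candidate 6 ⇒ r1c1=6.
Step 34. [r9c8∈{9}] nothing but 9 survives at r9c8, so r9c8=9.
Step 35. [r2c3∈{1}] nothing but 1 survives at r2c3. So r2c3=1.
Step 36. [r8c6∈{5}] only 5 remains possible at r8c6. So r8c6=5.
Step 37. [r3c5∈{9}] nothing but 9 survives at r3c5, so r3c5=9.
Step 38. [r8c8∈{1}] r8c8 is down to just 1. So r8c8=1.
Step 39. [r2c7∈{3}] r2c7's peers cover all but 3. So r2c7=3.
Step 40. [r9c2∈{2}] only 2 remains possible at r9c2 ⇒ r9c2=2.
Step 41. [r9c6∈{7}] only 7 remains possible at r9c6 ⇒ r9c6=7.
Step 42. [r6c5∈{3}] r6c5 has the single candidate 3. So r6c5=3.

Answer: 6 8 5 7 4 3 9 2 1 / 9 4 1 6 5 2 3 7 8 / 3 7 2 1 9 8 4 6 5 / 2 3 7 5 8 1 6 4 9 / 8 9 6 2 7 4 1 5 3 / 5 1 4 9 3 6 7 8 2 / 1 5 8 4 6 9 2 3 7 / 7 6 9 3 2 5 8 1 4 / 4 2 3 8 1 7 5 9 6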